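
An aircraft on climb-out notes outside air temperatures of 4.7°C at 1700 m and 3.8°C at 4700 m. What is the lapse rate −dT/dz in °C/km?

Γ = −ΔT/Δz = (4.7 − 3.8) / (4700 − 1700) m
  = 0.9°C / 3 km = 0.3°C/km

0.3°C/km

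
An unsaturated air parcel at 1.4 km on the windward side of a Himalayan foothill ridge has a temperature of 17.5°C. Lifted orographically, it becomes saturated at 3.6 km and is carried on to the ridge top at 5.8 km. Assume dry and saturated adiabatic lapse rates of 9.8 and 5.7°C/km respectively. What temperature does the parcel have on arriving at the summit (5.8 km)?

1400 → 3600 m (dry, 9.8°C/km): ΔT = -9.8 × 2.2 = -21.56°C → T = -4.06°C
3600 → 5800 m (saturated, 5.7°C/km): ΔT = -5.7 × 2.2 = -12.54°C → T = -16.6°C

-16.6°C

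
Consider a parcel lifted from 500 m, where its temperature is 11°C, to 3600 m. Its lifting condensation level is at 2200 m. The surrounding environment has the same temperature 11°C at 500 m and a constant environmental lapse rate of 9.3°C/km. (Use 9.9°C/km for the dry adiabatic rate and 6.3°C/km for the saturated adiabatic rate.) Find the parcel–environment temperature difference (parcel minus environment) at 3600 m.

Parcel:
  From 500 m to 2200 m (dry): cools by 9.9 × 1.7 = 16.83°C, giving -5.83°C.
  From 2200 m to 3600 m (saturated): cools by 6.3 × 1.4 = 8.82°C, giving -14.65°C.
Environment:
  From 500 m to 3600 m (environment): cools by 9.3 × 3.1 = 28.83°C, giving -17.83°C.
T_parcel − T_env = -14.65 − (-17.83) = +3.18°C

+3.18°C (parcel warmer than environment)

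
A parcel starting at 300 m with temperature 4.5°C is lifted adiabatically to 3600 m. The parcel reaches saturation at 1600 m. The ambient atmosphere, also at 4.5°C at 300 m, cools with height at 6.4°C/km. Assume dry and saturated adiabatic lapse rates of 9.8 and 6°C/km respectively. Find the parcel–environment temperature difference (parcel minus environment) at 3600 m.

Parcel:
  300 → 1600 m (dry, 9.8°C/km): ΔT = -9.8 × 1.3 = -12.74°C → T = -8.24°C
  1600 → 3600 m (saturated, 6°C/km): ΔT = -6 × 2 = -12°C → T = -20.24°C
Environment:
  300 → 3600 m (environment, 6.4°C/km): ΔT = -6.4 × 3.3 = -21.12°C → T = -16.62°C
T_parcel − T_env = -20.24 − (-16.62) = -3.62°C

-3.62°C (parcel cooler than environment)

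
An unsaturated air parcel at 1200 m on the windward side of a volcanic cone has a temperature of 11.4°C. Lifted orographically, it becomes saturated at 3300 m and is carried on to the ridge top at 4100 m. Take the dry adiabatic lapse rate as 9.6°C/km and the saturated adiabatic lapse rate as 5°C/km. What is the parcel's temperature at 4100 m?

Dry to 3300 m: -9.6 × 2.1 km = -20.16°C, so T = -8.76°C.
Saturated to 4100 m: -5 × 0.8 km = -4°C, so T = -12.76°C.

-12.76°C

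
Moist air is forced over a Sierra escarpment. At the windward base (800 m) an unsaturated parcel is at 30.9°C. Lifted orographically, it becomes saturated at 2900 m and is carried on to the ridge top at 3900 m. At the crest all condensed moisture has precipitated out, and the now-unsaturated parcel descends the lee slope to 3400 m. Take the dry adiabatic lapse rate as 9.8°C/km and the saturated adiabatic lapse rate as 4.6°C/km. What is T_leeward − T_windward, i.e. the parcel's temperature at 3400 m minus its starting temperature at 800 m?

From 800 m to 2900 m (dry): cools by 9.8 × 2.1 = 20.58°C, giving 10.32°C.
From 2900 m to 3900 m (saturated): cools by 4.6 × 1 = 4.6°C, giving 5.72°C.
From 3900 m to 3400 m (dry descent): warms by 9.8 × 0.5 = 4.9°C, giving 10.62°C.
Net change vs windward start: 10.62 − 30.9 = -20.28°C

-20.28°C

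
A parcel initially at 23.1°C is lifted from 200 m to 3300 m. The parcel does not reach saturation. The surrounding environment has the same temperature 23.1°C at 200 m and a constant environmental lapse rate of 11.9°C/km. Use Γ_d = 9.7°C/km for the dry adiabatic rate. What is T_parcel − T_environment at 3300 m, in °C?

Parcel:
  Dry to 3300 m: -9.7 × 3.1 km = -30.07°C, so T = -6.97°C.
Environment:
  Environment to 3300 m: -11.9 × 3.1 km = -36.89°C, so T = -13.79°C.
T_parcel − T_env = -6.97 − (-13.79) = +6.82°C

+6.82°C (parcel warmer than environment)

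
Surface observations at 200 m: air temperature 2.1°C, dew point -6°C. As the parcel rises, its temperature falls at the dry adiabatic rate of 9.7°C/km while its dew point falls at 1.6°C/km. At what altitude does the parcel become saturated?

T and T_d converge at 9.7 − 1.6 = 8.1°C per km
Height above start = (2.1 − (-6)) / 8.1 = 1 km
LCL altitude = 200 m + 1000 m = 1200 m

1200 m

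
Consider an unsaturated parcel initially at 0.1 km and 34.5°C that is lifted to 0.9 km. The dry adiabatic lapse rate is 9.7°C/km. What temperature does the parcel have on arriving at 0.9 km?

Dry adiabatic to 900 m: -9.7 × 0.8 km = -7.76°C, so T = 26.74°C.

26.74°C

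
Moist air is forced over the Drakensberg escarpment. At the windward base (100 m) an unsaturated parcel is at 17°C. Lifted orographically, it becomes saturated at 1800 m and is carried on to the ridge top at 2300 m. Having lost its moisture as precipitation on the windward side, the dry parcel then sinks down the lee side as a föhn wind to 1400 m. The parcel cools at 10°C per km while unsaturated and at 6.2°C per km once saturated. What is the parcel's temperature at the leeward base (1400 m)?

From 100 m to 1800 m (dry): cools by 10 × 1.7 = 17°C, giving 0°C.
From 1800 m to 2300 m (saturated): cools by 6.2 × 0.5 = 3.1°C, giving -3.1°C.
From 2300 m to 1400 m (dry descent): warms by 10 × 0.9 = 9°C, giving 5.9°C.

5.9°C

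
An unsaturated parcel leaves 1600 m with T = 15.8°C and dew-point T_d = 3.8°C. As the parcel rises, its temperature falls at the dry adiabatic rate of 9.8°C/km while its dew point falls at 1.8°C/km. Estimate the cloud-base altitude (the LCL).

3100 m

T and T_d converge at 9.8 − 1.8 = 8°C per km
Height above start = (15.8 − 3.8) / 8 = 1.5 km
LCL altitude = 1600 m + 1500 m = 3100 m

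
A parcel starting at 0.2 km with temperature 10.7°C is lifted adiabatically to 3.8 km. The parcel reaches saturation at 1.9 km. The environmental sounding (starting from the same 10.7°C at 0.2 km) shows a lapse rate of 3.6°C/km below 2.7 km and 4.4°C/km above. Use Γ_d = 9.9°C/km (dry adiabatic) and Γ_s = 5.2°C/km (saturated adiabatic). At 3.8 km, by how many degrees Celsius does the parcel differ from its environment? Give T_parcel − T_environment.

-12.87°C (parcel cooler than environment)

Parcel:
  200–1900 m, dry: Δz = 1.7 km ⇒ ΔT = -16.83°C; T = -6.13°C
  1900–3800 m, saturated: Δz = 1.9 km ⇒ ΔT = -9.88°C; T = -16.01°C
Environment:
  200–2700 m, environment, lower layer: Δz = 2.5 km ⇒ ΔT = -9°C; T = 1.7°C
  2700–3800 m, environment, upper layer: Δz = 1.1 km ⇒ ΔT = -4.84°C; T = -3.14°C
T_parcel − T_env = -16.01 − (-3.14) = -12.87°C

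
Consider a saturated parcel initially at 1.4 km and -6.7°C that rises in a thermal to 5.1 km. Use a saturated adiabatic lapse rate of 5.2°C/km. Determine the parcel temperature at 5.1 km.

-25.94°C

1400–5100 m, saturated adiabatic: Δz = 3.7 km ⇒ ΔT = -19.24°C; T = -25.94°C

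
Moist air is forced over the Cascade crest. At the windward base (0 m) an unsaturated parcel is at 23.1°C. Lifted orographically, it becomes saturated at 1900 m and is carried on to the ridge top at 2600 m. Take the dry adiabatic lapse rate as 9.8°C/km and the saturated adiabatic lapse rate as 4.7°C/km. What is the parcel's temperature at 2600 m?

1.19°C

0 → 1900 m (dry, 9.8°C/km): ΔT = -9.8 × 1.9 = -18.62°C → T = 4.48°C
1900 → 2600 m (saturated, 4.7°C/km): ΔT = -4.7 × 0.7 = -3.29°C → T = 1.19°C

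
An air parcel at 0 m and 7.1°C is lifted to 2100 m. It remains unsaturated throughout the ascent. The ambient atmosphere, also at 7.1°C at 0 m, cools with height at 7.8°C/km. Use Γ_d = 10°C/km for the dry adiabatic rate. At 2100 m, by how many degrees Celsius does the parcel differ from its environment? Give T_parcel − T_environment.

Parcel:
  0–2100 m, dry: Δz = 2.1 km ⇒ ΔT = -21°C; T = -13.9°C
Environment:
  0–2100 m, environment: Δz = 2.1 km ⇒ ΔT = -16.38°C; T = -9.28°C
T_parcel − T_env = -13.9 − (-9.28) = -4.62°C

-4.62°C (parcel cooler than environment)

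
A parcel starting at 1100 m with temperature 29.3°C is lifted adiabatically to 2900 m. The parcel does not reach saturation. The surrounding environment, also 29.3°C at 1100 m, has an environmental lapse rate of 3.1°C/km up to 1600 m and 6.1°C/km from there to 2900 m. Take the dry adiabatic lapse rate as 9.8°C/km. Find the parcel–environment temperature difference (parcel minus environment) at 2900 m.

-8.16°C (parcel cooler than environment)

Parcel:
  1100 → 2900 m (dry, 9.8°C/km): ΔT = -9.8 × 1.8 = -17.64°C → T = 11.66°C
Environment:
  1100 → 1600 m (environment, lower layer, 3.1°C/km): ΔT = -3.1 × 0.5 = -1.55°C → T = 27.75°C
  1600 → 2900 m (environment, upper layer, 6.1°C/km): ΔT = -6.1 × 1.3 = -7.93°C → T = 19.82°C
T_parcel − T_env = 11.66 − 19.82 = -8.16°C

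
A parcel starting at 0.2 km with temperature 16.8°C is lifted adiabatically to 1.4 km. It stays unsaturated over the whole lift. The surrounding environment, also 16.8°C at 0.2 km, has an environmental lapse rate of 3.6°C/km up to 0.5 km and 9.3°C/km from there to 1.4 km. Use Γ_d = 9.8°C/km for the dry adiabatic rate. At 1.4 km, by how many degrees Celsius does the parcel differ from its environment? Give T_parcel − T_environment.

-2.31°C (parcel cooler than environment)

Parcel:
  200–1400 m, dry: Δz = 1.2 km ⇒ ΔT = -11.76°C; T = 5.04°C
Environment:
  200–500 m, environment, lower layer: Δz = 0.3 km ⇒ ΔT = -1.08°C; T = 15.72°C
  500–1400 m, environment, upper layer: Δz = 0.9 km ⇒ ΔT = -8.37°C; T = 7.35°C
T_parcel − T_env = 5.04 − 7.35 = -2.31°C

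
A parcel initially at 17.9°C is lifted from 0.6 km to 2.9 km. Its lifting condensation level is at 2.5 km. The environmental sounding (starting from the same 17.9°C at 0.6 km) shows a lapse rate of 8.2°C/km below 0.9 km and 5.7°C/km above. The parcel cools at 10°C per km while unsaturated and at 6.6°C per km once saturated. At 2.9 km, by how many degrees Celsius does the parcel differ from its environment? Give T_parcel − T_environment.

Parcel:
  600 → 2500 m (dry, 10°C/km): ΔT = -10 × 1.9 = -19°C → T = -1.1°C
  2500 → 2900 m (saturated, 6.6°C/km): ΔT = -6.6 × 0.4 = -2.64°C → T = -3.74°C
Environment:
  600 → 900 m (environment, lower layer, 8.2°C/km): ΔT = -8.2 × 0.3 = -2.46°C → T = 15.44°C
  900 → 2900 m (environment, upper layer, 5.7°C/km): ΔT = -5.7 × 2 = -11.4°C → T = 4.04°C
T_parcel − T_env = -3.74 − 4.04 = -7.78°C

-7.78°C (parcel cooler than environment)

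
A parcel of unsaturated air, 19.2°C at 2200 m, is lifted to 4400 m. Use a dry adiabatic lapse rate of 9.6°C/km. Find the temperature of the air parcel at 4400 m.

-1.92°C

2200 → 4400 m (dry adiabatic, 9.6°C/km): ΔT = -9.6 × 2.2 = -21.12°C → T = -1.92°C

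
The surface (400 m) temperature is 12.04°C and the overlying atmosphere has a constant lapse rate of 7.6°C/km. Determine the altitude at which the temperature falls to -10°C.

Height above start = (12.04 − (-10)) / 7.6 = 2.9 km
Altitude = 400 m + 2900 m = 3300 m

3300 m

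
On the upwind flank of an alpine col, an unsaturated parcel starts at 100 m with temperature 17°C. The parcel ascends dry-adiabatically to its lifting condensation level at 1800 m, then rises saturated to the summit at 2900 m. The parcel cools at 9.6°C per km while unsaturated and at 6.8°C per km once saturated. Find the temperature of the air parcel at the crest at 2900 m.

-6.8°C

100 → 1800 m (dry, 9.6°C/km): ΔT = -9.6 × 1.7 = -16.32°C → T = 0.68°C
1800 → 2900 m (saturated, 6.8°C/km): ΔT = -6.8 × 1.1 = -7.48°C → T = -6.8°C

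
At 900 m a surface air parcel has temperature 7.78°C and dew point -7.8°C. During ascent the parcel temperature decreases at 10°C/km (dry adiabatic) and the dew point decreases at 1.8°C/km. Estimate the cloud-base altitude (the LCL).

T and T_d converge at 10 − 1.8 = 8.2°C per km
Height above start = (7.78 − (-7.8)) / 8.2 = 1.9 km
LCL altitude = 900 m + 1900 m = 2800 m

2800 m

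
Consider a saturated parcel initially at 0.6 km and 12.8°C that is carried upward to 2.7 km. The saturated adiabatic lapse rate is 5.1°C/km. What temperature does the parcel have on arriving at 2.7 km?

600 → 2700 m (saturated adiabatic, 5.1°C/km): ΔT = -5.1 × 2.1 = -10.71°C → T = 2.09°C

2.09°C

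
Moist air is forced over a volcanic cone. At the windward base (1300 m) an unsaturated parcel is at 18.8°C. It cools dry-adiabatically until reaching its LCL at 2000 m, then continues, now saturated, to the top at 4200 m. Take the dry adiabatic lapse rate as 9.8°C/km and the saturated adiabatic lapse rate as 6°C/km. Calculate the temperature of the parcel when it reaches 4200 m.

-1.26°C

1300–2000 m, dry: Δz = 0.7 km ⇒ ΔT = -6.86°C; T = 11.94°C
2000–4200 m, saturated: Δz = 2.2 km ⇒ ΔT = -13.2°C; T = -1.26°C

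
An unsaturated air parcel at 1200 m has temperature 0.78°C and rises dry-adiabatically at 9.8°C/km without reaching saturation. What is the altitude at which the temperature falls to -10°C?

Height above start = (0.78 − (-10)) / 9.8 = 1.1 km
Altitude = 1200 m + 1100 m = 2300 m

2300 m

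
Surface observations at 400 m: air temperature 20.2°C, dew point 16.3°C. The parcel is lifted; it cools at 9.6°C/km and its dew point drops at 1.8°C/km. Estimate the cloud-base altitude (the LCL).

900 m

T and T_d converge at 9.6 − 1.8 = 7.8°C per km
Height above start = (20.2 − 16.3) / 7.8 = 0.5 km
LCL altitude = 400 m + 500 m = 900 m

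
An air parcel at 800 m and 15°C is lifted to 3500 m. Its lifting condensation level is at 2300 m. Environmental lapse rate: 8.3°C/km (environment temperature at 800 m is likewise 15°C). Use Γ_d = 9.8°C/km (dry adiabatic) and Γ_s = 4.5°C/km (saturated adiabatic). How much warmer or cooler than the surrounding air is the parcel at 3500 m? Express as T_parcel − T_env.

Parcel:
  800–2300 m, dry: Δz = 1.5 km ⇒ ΔT = -14.7°C; T = 0.3°C
  2300–3500 m, saturated: Δz = 1.2 km ⇒ ΔT = -5.4°C; T = -5.1°C
Environment:
  800–3500 m, environment: Δz = 2.7 km ⇒ ΔT = -22.41°C; T = -7.41°C
T_parcel − T_env = -5.1 − (-7.41) = +2.31°C

+2.31°C (parcel warmer than environment)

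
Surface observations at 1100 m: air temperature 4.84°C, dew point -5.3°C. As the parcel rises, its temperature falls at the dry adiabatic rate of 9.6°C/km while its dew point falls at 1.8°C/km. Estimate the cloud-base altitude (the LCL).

2400 m

T and T_d converge at 9.6 − 1.8 = 7.8°C per km
Height above start = (4.84 − (-5.3)) / 7.8 = 1.3 km
LCL altitude = 1100 m + 1300 m = 2400 m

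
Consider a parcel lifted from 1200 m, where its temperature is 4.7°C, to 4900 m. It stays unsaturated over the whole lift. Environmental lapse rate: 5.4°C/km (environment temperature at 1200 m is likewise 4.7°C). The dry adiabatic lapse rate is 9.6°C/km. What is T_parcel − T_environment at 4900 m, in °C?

-15.54°C (parcel cooler than environment)

Parcel:
  Dry to 4900 m: -9.6 × 3.7 km = -35.52°C, so T = -30.82°C.
Environment:
  Environment to 4900 m: -5.4 × 3.7 km = -19.98°C, so T = -15.28°C.
T_parcel − T_env = -30.82 − (-15.28) = -15.54°C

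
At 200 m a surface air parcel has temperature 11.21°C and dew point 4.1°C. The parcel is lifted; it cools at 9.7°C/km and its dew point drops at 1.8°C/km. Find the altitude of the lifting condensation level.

T and T_d converge at 9.7 − 1.8 = 7.9°C per km
Height above start = (11.21 − 4.1) / 7.9 = 0.9 km
LCL altitude = 200 m + 900 m = 1100 m

1100 m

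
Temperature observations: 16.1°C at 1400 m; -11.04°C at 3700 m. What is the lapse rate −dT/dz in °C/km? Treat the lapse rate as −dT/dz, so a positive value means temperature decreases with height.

11.8°C/km

Γ = −ΔT/Δz = (16.1 − (-11.04)) / (3700 − 1400) m
  = 27.14°C / 2.3 km = 11.8°C/km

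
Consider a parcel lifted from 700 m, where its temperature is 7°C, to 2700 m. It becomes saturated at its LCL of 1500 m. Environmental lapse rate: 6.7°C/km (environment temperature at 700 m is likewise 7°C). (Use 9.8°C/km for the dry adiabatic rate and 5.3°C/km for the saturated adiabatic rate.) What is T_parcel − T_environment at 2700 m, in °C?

-0.8°C (parcel cooler than environment)

Parcel:
  700 → 1500 m (dry, 9.8°C/km): ΔT = -9.8 × 0.8 = -7.84°C → T = -0.84°C
  1500 → 2700 m (saturated, 5.3°C/km): ΔT = -5.3 × 1.2 = -6.36°C → T = -7.2°C
Environment:
  700 → 2700 m (environment, 6.7°C/km): ΔT = -6.7 × 2 = -13.4°C → T = -6.4°C
T_parcel − T_env = -7.2 − (-6.4) = -0.8°C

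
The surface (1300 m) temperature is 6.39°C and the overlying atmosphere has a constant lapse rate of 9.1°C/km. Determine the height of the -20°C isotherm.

4200 m

Height above start = (6.39 − (-20)) / 9.1 = 2.9 km
Altitude = 1300 m + 2900 m = 4200 m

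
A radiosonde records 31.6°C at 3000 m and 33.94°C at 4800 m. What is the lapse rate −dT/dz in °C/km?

-1.3°C/km

Γ = −ΔT/Δz = (31.6 − 33.94) / (4800 − 3000) m
  = -2.34°C / 1.8 km = -1.3°C/km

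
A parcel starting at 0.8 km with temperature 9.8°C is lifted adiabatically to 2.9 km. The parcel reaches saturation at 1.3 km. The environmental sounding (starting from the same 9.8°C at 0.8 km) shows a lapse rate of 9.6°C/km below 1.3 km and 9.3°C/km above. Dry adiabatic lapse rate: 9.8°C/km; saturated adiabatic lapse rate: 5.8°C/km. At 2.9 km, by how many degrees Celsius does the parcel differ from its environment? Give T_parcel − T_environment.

Parcel:
  800–1300 m, dry: Δz = 0.5 km ⇒ ΔT = -4.9°C; T = 4.9°C
  1300–2900 m, saturated: Δz = 1.6 km ⇒ ΔT = -9.28°C; T = -4.38°C
Environment:
  800–1300 m, environment, lower layer: Δz = 0.5 km ⇒ ΔT = -4.8°C; T = 5°C
  1300–2900 m, environment, upper layer: Δz = 1.6 km ⇒ ΔT = -14.88°C; T = -9.88°C
T_parcel − T_env = -4.38 − (-9.88) = +5.5°C

+5.5°C (parcel warmer than environment)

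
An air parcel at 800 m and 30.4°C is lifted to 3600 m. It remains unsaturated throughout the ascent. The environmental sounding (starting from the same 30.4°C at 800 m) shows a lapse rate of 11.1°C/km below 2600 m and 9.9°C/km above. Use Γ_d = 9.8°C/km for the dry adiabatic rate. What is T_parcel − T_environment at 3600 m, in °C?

Parcel:
  800 → 3600 m (dry, 9.8°C/km): ΔT = -9.8 × 2.8 = -27.44°C → T = 2.96°C
Environment:
  800 → 2600 m (environment, lower layer, 11.1°C/km): ΔT = -11.1 × 1.8 = -19.98°C → T = 10.42°C
  2600 → 3600 m (environment, upper layer, 9.9°C/km): ΔT = -9.9 × 1 = -9.9°C → T = 0.52°C
T_parcel − T_env = 2.96 − 0.52 = +2.44°C

+2.44°C (parcel warmer than environment)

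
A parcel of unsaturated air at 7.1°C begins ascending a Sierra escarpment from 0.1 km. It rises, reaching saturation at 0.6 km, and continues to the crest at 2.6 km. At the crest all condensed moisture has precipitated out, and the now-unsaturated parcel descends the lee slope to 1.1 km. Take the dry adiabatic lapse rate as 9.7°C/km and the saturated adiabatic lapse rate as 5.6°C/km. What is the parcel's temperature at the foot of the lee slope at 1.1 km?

5.6°C

Dry to 600 m: -9.7 × 0.5 km = -4.85°C, so T = 2.25°C.
Saturated to 2600 m: -5.6 × 2 km = -11.2°C, so T = -8.95°C.
Dry descent to 1100 m: +9.7 × 1.5 km = +14.55°C, so T = 5.6°C.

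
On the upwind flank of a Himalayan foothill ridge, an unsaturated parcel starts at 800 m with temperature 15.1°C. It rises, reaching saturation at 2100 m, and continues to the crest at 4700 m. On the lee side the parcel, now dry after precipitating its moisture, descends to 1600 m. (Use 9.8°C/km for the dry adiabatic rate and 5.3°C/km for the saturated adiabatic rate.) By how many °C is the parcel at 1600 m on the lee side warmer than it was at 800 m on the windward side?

From 800 m to 2100 m (dry): cools by 9.8 × 1.3 = 12.74°C, giving 2.36°C.
From 2100 m to 4700 m (saturated): cools by 5.3 × 2.6 = 13.78°C, giving -11.42°C.
From 4700 m to 1600 m (dry descent): warms by 9.8 × 3.1 = 30.38°C, giving 18.96°C.
Net change vs windward start: 18.96 − 15.1 = +3.86°C

+3.86°C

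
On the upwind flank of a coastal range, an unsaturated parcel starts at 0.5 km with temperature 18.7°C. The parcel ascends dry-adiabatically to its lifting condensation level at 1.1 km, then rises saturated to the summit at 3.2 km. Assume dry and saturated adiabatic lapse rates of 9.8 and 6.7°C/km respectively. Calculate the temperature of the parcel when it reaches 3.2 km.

-1.25°C

From 500 m to 1100 m (dry): cools by 9.8 × 0.6 = 5.88°C, giving 12.82°C.
From 1100 m to 3200 m (saturated): cools by 6.7 × 2.1 = 14.07°C, giving -1.25°C.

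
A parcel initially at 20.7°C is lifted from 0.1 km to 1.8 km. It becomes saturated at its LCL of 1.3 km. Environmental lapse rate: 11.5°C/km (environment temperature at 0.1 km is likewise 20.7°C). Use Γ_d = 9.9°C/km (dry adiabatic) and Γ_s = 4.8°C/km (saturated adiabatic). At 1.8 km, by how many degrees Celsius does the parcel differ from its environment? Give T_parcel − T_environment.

Parcel:
  From 100 m to 1300 m (dry): cools by 9.9 × 1.2 = 11.88°C, giving 8.82°C.
  From 1300 m to 1800 m (saturated): cools by 4.8 × 0.5 = 2.4°C, giving 6.42°C.
Environment:
  From 100 m to 1800 m (environment): cools by 11.5 × 1.7 = 19.55°C, giving 1.15°C.
T_parcel − T_env = 6.42 − 1.15 = +5.27°C

+5.27°C (parcel warmer than environment)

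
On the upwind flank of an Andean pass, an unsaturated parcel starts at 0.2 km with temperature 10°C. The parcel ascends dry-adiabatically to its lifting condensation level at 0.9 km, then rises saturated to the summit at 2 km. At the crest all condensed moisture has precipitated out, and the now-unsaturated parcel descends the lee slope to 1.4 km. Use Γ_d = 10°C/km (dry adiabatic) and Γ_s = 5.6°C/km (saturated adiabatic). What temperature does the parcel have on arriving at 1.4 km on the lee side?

2.84°C

200–900 m, dry: Δz = 0.7 km ⇒ ΔT = -7°C; T = 3°C
900–2000 m, saturated: Δz = 1.1 km ⇒ ΔT = -6.16°C; T = -3.16°C
2000–1400 m, dry descent: Δz = 0.6 km ⇒ ΔT = +6°C; T = 2.84°C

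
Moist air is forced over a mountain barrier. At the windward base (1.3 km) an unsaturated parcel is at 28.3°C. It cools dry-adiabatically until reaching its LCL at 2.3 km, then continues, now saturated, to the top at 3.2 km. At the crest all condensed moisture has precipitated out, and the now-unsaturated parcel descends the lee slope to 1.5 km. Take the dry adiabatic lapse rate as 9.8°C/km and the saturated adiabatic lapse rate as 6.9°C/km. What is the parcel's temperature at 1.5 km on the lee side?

Dry to 2300 m: -9.8 × 1 km = -9.8°C, so T = 18.5°C.
Saturated to 3200 m: -6.9 × 0.9 km = -6.21°C, so T = 12.29°C.
Dry descent to 1500 m: +9.8 × 1.7 km = +16.66°C, so T = 28.95°C.

28.95°C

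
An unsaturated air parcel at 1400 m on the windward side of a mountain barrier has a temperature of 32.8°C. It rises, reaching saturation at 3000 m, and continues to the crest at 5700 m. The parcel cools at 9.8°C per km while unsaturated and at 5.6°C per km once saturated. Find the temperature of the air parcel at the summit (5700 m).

Dry to 3000 m: -9.8 × 1.6 km = -15.68°C, so T = 17.12°C.
Saturated to 5700 m: -5.6 × 2.7 km = -15.12°C, so T = 2°C.

2°C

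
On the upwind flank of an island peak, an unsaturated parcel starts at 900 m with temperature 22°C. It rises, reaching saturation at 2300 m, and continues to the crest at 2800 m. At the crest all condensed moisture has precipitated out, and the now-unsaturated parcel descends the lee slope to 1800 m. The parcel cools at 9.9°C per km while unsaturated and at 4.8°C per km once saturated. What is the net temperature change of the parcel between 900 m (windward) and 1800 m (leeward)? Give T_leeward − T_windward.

900 → 2300 m (dry, 9.9°C/km): ΔT = -9.9 × 1.4 = -13.86°C → T = 8.14°C
2300 → 2800 m (saturated, 4.8°C/km): ΔT = -4.8 × 0.5 = -2.4°C → T = 5.74°C
2800 → 1800 m (dry descent, 9.9°C/km): ΔT = +9.9 × 1 = +9.9°C → T = 15.64°C
Net change vs windward start: 15.64 − 22 = -6.36°C

-6.36°C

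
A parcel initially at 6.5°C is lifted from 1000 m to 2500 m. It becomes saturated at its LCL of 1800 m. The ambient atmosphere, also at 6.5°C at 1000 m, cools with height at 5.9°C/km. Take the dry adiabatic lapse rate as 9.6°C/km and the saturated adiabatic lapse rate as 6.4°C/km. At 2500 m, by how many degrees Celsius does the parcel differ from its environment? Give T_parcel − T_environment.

Parcel:
  From 1000 m to 1800 m (dry): cools by 9.6 × 0.8 = 7.68°C, giving -1.18°C.
  From 1800 m to 2500 m (saturated): cools by 6.4 × 0.7 = 4.48°C, giving -5.66°C.
Environment:
  From 1000 m to 2500 m (environment): cools by 5.9 × 1.5 = 8.85°C, giving -2.35°C.
T_parcel − T_env = -5.66 − (-2.35) = -3.31°C

-3.31°C (parcel cooler than environment)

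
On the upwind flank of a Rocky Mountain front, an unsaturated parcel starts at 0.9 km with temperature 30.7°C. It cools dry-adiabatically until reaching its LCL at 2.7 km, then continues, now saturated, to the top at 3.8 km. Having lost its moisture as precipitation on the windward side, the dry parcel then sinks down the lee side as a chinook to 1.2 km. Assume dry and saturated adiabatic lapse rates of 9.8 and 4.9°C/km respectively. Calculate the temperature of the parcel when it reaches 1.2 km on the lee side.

33.15°C

900–2700 m, dry: Δz = 1.8 km ⇒ ΔT = -17.64°C; T = 13.06°C
2700–3800 m, saturated: Δz = 1.1 km ⇒ ΔT = -5.39°C; T = 7.67°C
3800–1200 m, dry descent: Δz = 2.6 km ⇒ ΔT = +25.48°C; T = 33.15°C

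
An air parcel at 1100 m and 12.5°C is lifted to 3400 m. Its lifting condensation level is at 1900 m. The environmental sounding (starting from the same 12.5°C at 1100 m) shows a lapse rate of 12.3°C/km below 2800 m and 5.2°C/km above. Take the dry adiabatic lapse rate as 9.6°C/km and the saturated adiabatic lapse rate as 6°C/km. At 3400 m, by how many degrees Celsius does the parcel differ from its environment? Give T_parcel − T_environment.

+7.35°C (parcel warmer than environment)

Parcel:
  From 1100 m to 1900 m (dry): cools by 9.6 × 0.8 = 7.68°C, giving 4.82°C.
  From 1900 m to 3400 m (saturated): cools by 6 × 1.5 = 9°C, giving -4.18°C.
Environment:
  From 1100 m to 2800 m (environment, lower layer): cools by 12.3 × 1.7 = 20.91°C, giving -8.41°C.
  From 2800 m to 3400 m (environment, upper layer): cools by 5.2 × 0.6 = 3.12°C, giving -11.53°C.
T_parcel − T_env = -4.18 − (-11.53) = +7.35°C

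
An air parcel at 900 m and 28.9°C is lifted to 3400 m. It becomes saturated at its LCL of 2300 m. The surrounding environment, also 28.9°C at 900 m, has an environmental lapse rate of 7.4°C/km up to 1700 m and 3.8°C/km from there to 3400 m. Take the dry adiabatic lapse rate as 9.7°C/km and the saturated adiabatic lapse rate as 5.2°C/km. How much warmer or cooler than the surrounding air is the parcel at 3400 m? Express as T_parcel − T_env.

Parcel:
  900–2300 m, dry: Δz = 1.4 km ⇒ ΔT = -13.58°C; T = 15.32°C
  2300–3400 m, saturated: Δz = 1.1 km ⇒ ΔT = -5.72°C; T = 9.6°C
Environment:
  900–1700 m, environment, lower layer: Δz = 0.8 km ⇒ ΔT = -5.92°C; T = 22.98°C
  1700–3400 m, environment, upper layer: Δz = 1.7 km ⇒ ΔT = -6.46°C; T = 16.52°C
T_parcel − T_env = 9.6 − 16.52 = -6.92°C

-6.92°C (parcel cooler than environment)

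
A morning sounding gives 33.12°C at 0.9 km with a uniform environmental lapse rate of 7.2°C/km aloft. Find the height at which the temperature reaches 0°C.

Height above start = (33.12 − 0) / 7.2 = 4.6 km
Altitude = 900 m + 4600 m = 5500 m

5.5 km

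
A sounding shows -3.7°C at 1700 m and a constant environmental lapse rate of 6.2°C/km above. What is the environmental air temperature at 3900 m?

1700–3900 m, environmental: Δz = 2.2 km ⇒ ΔT = -13.64°C; T = -17.34°C

-17.34°C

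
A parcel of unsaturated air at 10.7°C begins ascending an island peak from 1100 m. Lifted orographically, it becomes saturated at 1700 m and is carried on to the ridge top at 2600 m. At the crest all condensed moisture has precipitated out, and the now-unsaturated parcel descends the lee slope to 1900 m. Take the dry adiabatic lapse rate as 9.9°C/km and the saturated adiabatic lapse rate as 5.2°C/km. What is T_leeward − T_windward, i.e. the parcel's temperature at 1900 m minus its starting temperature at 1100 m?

1100 → 1700 m (dry, 9.9°C/km): ΔT = -9.9 × 0.6 = -5.94°C → T = 4.76°C
1700 → 2600 m (saturated, 5.2°C/km): ΔT = -5.2 × 0.9 = -4.68°C → T = 0.08°C
2600 → 1900 m (dry descent, 9.9°C/km): ΔT = +9.9 × 0.7 = +6.93°C → T = 7.01°C
Net change vs windward start: 7.01 − 10.7 = -3.69°C

-3.69°C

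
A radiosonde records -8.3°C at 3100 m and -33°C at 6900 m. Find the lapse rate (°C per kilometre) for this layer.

Γ = −ΔT/Δz = (-8.3 − (-33)) / (6900 − 3100) m
  = 24.7°C / 3.8 km = 6.5°C/km

6.5°C/km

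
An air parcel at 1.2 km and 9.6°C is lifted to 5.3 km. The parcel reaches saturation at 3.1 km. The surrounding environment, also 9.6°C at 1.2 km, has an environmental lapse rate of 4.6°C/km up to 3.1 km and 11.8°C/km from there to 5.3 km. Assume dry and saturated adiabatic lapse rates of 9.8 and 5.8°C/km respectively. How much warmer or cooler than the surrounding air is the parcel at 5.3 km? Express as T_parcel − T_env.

Parcel:
  1200 → 3100 m (dry, 9.8°C/km): ΔT = -9.8 × 1.9 = -18.62°C → T = -9.02°C
  3100 → 5300 m (saturated, 5.8°C/km): ΔT = -5.8 × 2.2 = -12.76°C → T = -21.78°C
Environment:
  1200 → 3100 m (environment, lower layer, 4.6°C/km): ΔT = -4.6 × 1.9 = -8.74°C → T = 0.86°C
  3100 → 5300 m (environment, upper layer, 11.8°C/km): ΔT = -11.8 × 2.2 = -25.96°C → T = -25.1°C
T_parcel − T_env = -21.78 − (-25.1) = +3.32°C

+3.32°C (parcel warmer than environment)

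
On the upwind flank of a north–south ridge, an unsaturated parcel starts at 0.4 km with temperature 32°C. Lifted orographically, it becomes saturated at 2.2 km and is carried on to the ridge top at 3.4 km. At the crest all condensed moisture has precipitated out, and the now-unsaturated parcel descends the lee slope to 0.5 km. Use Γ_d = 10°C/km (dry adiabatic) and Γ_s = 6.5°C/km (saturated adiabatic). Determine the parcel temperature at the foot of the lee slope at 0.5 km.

35.2°C

400 → 2200 m (dry, 10°C/km): ΔT = -10 × 1.8 = -18°C → T = 14°C
2200 → 3400 m (saturated, 6.5°C/km): ΔT = -6.5 × 1.2 = -7.8°C → T = 6.2°C
3400 → 500 m (dry descent, 10°C/km): ΔT = +10 × 2.9 = +29°C → T = 35.2°C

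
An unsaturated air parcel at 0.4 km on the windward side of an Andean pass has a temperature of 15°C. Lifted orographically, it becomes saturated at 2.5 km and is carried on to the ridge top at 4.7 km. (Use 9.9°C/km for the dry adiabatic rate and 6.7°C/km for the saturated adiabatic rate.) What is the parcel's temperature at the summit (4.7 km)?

-20.53°C

400–2500 m, dry: Δz = 2.1 km ⇒ ΔT = -20.79°C; T = -5.79°C
2500–4700 m, saturated: Δz = 2.2 km ⇒ ΔT = -14.74°C; T = -20.53°C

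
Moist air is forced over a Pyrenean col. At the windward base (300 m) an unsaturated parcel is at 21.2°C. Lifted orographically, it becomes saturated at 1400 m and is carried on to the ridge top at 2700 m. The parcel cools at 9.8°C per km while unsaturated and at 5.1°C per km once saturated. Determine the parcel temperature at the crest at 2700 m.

300 → 1400 m (dry, 9.8°C/km): ΔT = -9.8 × 1.1 = -10.78°C → T = 10.42°C
1400 → 2700 m (saturated, 5.1°C/km): ΔT = -5.1 × 1.3 = -6.63°C → T = 3.79°C

3.79°C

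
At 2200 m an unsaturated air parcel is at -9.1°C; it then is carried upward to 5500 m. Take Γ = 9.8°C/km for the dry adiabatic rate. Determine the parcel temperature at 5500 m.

2200 → 5500 m (dry adiabatic, 9.8°C/km): ΔT = -9.8 × 3.3 = -32.34°C → T = -41.44°C

-41.44°C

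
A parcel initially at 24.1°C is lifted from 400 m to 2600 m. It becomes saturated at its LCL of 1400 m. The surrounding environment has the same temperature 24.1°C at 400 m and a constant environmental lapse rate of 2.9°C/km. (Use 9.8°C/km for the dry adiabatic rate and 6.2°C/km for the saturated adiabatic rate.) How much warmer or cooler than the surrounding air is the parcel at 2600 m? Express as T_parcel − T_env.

-10.86°C (parcel cooler than environment)

Parcel:
  Dry to 1400 m: -9.8 × 1 km = -9.8°C, so T = 14.3°C.
  Saturated to 2600 m: -6.2 × 1.2 km = -7.44°C, so T = 6.86°C.
Environment:
  Environment to 2600 m: -2.9 × 2.2 km = -6.38°C, so T = 17.72°C.
T_parcel − T_env = 6.86 − 17.72 = -10.86°C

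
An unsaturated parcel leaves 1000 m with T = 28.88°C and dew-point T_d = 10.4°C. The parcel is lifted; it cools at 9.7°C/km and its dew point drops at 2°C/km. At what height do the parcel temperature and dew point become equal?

3400 m

T and T_d converge at 9.7 − 2 = 7.7°C per km
Height above start = (28.88 − 10.4) / 7.7 = 2.4 km
LCL altitude = 1000 m + 2400 m = 3400 m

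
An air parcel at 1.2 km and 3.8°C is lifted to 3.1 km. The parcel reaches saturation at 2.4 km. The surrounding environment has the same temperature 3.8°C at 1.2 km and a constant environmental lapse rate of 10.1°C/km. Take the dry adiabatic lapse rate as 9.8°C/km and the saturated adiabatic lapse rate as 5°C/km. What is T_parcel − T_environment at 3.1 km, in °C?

+3.93°C (parcel warmer than environment)

Parcel:
  1200 → 2400 m (dry, 9.8°C/km): ΔT = -9.8 × 1.2 = -11.76°C → T = -7.96°C
  2400 → 3100 m (saturated, 5°C/km): ΔT = -5 × 0.7 = -3.5°C → T = -11.46°C
Environment:
  1200 → 3100 m (environment, 10.1°C/km): ΔT = -10.1 × 1.9 = -19.19°C → T = -15.39°C
T_parcel − T_env = -11.46 − (-15.39) = +3.93°C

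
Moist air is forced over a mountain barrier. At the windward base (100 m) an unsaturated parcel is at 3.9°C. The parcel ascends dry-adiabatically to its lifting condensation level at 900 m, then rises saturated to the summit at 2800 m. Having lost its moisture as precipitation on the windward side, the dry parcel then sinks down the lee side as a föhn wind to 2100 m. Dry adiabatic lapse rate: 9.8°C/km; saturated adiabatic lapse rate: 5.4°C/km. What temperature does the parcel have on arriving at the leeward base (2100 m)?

Dry to 900 m: -9.8 × 0.8 km = -7.84°C, so T = -3.94°C.
Saturated to 2800 m: -5.4 × 1.9 km = -10.26°C, so T = -14.2°C.
Dry descent to 2100 m: +9.8 × 0.7 km = +6.86°C, so T = -7.34°C.

-7.34°C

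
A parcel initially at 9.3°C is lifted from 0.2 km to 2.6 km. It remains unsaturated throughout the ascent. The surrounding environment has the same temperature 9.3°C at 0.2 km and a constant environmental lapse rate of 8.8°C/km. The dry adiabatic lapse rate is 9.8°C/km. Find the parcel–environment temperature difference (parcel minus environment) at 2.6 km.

-2.4°C (parcel cooler than environment)

Parcel:
  200–2600 m, dry: Δz = 2.4 km ⇒ ΔT = -23.52°C; T = -14.22°C
Environment:
  200–2600 m, environment: Δz = 2.4 km ⇒ ΔT = -21.12°C; T = -11.82°C
T_parcel − T_env = -14.22 − (-11.82) = -2.4°C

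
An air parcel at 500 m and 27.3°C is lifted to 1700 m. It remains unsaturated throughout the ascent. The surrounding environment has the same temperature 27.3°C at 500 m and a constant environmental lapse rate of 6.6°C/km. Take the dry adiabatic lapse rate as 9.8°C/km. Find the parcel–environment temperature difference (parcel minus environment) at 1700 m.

Parcel:
  Dry to 1700 m: -9.8 × 1.2 km = -11.76°C, so T = 15.54°C.
Environment:
  Environment to 1700 m: -6.6 × 1.2 km = -7.92°C, so T = 19.38°C.
T_parcel − T_env = 15.54 − 19.38 = -3.84°C

-3.84°C (parcel cooler than environment)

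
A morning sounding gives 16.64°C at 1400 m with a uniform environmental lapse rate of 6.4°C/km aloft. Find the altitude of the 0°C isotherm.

4000 m

Height above start = (16.64 − 0) / 6.4 = 2.6 km
Altitude = 1400 m + 2600 m = 4000 m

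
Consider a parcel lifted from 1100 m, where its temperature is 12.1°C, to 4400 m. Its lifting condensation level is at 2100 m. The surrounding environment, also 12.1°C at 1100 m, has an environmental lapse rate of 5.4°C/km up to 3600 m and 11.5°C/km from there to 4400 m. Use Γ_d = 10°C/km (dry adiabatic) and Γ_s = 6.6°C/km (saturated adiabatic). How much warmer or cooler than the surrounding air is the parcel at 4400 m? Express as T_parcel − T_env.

-2.48°C (parcel cooler than environment)

Parcel:
  1100–2100 m, dry: Δz = 1 km ⇒ ΔT = -10°C; T = 2.1°C
  2100–4400 m, saturated: Δz = 2.3 km ⇒ ΔT = -15.18°C; T = -13.08°C
Environment:
  1100–3600 m, environment, lower layer: Δz = 2.5 km ⇒ ΔT = -13.5°C; T = -1.4°C
  3600–4400 m, environment, upper layer: Δz = 0.8 km ⇒ ΔT = -9.2°C; T = -10.6°C
T_parcel − T_env = -13.08 − (-10.6) = -2.48°C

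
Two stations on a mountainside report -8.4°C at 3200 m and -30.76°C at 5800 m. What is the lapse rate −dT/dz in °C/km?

8.6°C/km

Γ = −ΔT/Δz = (-8.4 − (-30.76)) / (5800 − 3200) m
  = 22.36°C / 2.6 km = 8.6°C/km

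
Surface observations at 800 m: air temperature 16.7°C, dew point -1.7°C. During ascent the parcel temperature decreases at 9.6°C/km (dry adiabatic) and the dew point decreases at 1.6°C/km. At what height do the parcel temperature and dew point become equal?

T and T_d converge at 9.6 − 1.6 = 8°C per km
Height above start = (16.7 − (-1.7)) / 8 = 2.3 km
LCL altitude = 800 m + 2300 m = 3100 m

3100 m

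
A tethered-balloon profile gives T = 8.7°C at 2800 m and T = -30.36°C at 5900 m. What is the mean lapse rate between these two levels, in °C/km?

Γ = −ΔT/Δz = (8.7 − (-30.36)) / (5900 − 2800) m
  = 39.06°C / 3.1 km = 12.6°C/km

12.6°C/km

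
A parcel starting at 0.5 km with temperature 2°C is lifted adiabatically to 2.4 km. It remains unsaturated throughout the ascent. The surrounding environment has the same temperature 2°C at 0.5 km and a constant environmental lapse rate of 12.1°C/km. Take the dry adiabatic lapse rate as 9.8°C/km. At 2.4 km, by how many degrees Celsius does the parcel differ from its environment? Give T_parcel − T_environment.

Parcel:
  500 → 2400 m (dry, 9.8°C/km): ΔT = -9.8 × 1.9 = -18.62°C → T = -16.62°C
Environment:
  500 → 2400 m (environment, 12.1°C/km): ΔT = -12.1 × 1.9 = -22.99°C → T = -20.99°C
T_parcel − T_env = -16.62 − (-20.99) = +4.37°C

+4.37°C (parcel warmer than environment)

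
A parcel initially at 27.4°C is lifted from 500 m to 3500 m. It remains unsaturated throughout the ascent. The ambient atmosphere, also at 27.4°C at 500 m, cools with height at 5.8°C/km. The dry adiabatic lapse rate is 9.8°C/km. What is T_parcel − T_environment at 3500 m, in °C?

Parcel:
  Dry to 3500 m: -9.8 × 3 km = -29.4°C, so T = -2°C.
Environment:
  Environment to 3500 m: -5.8 × 3 km = -17.4°C, so T = 10°C.
T_parcel − T_env = -2 − 10 = -12°C

-12°C (parcel cooler than environment)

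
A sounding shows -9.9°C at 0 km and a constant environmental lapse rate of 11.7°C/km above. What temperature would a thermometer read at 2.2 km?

Environmental to 2200 m: -11.7 × 2.2 km = -25.74°C, so T = -35.64°C.

-35.64°C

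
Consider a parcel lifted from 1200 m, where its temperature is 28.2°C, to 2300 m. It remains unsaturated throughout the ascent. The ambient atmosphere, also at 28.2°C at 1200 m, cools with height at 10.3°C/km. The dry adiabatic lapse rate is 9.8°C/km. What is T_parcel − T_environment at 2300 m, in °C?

Parcel:
  1200–2300 m, dry: Δz = 1.1 km ⇒ ΔT = -10.78°C; T = 17.42°C
Environment:
  1200–2300 m, environment: Δz = 1.1 km ⇒ ΔT = -11.33°C; T = 16.87°C
T_parcel − T_env = 17.42 − 16.87 = +0.55°C

+0.55°C (parcel warmer than environment)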